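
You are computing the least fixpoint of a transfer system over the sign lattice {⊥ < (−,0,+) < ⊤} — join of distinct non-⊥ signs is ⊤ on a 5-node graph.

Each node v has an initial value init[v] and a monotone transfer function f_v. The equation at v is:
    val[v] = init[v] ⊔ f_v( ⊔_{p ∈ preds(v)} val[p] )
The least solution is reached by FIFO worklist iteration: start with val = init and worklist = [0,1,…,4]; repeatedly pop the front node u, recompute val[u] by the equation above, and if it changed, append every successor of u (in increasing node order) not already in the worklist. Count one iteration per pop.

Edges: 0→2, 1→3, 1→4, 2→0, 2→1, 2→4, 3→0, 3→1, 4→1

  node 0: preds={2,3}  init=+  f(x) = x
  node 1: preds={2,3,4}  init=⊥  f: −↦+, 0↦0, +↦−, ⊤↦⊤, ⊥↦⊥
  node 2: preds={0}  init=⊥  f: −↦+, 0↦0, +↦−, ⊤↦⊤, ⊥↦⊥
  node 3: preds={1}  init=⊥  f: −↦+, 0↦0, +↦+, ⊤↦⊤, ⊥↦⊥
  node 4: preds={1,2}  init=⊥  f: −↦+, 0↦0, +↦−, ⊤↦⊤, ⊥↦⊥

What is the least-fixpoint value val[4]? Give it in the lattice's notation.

⊤

Iteration log — 12 steps:
  step 1. node 0  ⊔preds=⊥  new=+  stable
  step 2. node 1  ⊔preds=⊥  new=⊥  stable
  step 3. node 2  ⊔preds=+  new=−  old=⊥  +wl: 0,1
  step 4. node 3  ⊔preds=⊥  new=⊥  stable
  step 5. node 4  ⊔preds=−  new=+  old=⊥  +wl: 
  step 6. node 0  ⊔preds=−  new=⊤  old=+  +wl: 2
  step 7. node 1  ⊔preds=⊤  new=⊤  old=⊥  +wl: 3,4
  step 8. node 2  ⊔preds=⊤  new=⊤  old=−  +wl: 0,1
  step 9. node 3  ⊔preds=⊤  new=⊤  old=⊥  +wl: 
  step 10. node 4  ⊔preds=⊤  new=⊤  old=+  +wl: 
  step 11. node 0  ⊔preds=⊤  new=⊤  stable
  step 12. node 1  ⊔preds=⊤  new=⊤  stable

Least fixpoint reached:
  node 0: ⊤
  node 1: ⊤
  node 2: ⊤
  node 3: ⊤
  node 4: ⊤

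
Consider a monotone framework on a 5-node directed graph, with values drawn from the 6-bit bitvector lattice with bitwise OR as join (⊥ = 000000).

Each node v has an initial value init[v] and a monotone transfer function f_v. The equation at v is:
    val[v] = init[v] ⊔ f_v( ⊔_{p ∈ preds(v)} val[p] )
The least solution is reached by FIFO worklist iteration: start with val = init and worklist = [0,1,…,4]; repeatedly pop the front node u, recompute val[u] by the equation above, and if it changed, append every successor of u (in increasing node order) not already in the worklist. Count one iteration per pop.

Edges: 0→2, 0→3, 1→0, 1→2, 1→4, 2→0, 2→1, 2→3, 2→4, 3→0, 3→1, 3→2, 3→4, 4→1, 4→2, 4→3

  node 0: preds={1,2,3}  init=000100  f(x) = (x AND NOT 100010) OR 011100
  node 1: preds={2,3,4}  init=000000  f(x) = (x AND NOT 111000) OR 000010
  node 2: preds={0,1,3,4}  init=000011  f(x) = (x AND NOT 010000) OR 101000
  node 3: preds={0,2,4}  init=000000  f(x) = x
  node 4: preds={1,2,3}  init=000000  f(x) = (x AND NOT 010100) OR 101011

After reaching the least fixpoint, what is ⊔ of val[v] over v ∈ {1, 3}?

111111

Iteration log — 11 steps:
  step 1. node 0  ⊔preds=000011  new=011101  old=000100  +wl: 
  step 2. node 1  ⊔preds=000011  new=000011  old=000000  +wl: 0
  step 3. node 2  ⊔preds=011111  new=101111  old=000011  +wl: 1
  step 4. node 3  ⊔preds=111111  new=111111  old=000000  +wl: 2
  step 5. node 4  ⊔preds=111111  new=101011  old=000000  +wl: 3
  step 6. node 0  ⊔preds=111111  new=011101  stable
  step 7. node 1  ⊔preds=111111  new=000111  old=000011  +wl: 0,4
  step 8. node 2  ⊔preds=111111  new=101111  stable
  step 9. node 3  ⊔preds=111111  new=111111  stable
  step 10. node 0  ⊔preds=111111  new=011101  stable
  step 11. node 4  ⊔preds=111111  new=101011  stable

Least fixpoint reached:
  node 0: 011101
  node 1: 000111
  node 2: 101111
  node 3: 111111
  node 4: 101011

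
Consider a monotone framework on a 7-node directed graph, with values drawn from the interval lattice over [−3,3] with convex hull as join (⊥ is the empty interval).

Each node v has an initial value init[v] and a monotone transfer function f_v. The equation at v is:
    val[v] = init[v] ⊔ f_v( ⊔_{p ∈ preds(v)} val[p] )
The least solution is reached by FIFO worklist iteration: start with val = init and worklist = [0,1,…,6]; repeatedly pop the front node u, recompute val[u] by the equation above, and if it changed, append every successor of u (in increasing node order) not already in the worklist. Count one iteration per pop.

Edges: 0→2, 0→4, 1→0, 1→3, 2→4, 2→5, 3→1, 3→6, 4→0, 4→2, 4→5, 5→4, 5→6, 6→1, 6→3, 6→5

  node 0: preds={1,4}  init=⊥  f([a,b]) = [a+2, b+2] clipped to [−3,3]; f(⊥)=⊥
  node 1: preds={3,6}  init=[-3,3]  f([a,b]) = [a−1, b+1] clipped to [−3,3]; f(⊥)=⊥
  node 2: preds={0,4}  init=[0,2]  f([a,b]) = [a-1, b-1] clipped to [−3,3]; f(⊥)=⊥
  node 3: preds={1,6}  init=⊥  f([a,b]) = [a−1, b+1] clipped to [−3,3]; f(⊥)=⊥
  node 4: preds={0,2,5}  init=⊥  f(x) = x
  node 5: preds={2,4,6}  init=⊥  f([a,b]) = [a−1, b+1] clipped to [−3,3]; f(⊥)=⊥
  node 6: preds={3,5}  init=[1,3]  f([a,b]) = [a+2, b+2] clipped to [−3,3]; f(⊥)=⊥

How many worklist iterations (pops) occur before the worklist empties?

Trace (15 dequeues):
  [1] u=0 | in [-3,3] | out [-1,3] | prev ⊥ | push {}
  [2] u=1 | in [1,3] | out [-3,3] | ==
  [3] u=2 | in [-1,3] | out [-2,2] | prev [0,2] | push {}
  [4] u=3 | in [-3,3] | out [-3,3] | prev ⊥ | push {1}
  [5] u=4 | in [-2,3] | out [-2,3] | prev ⊥ | push {0,2}
  [6] u=5 | in [-2,3] | out [-3,3] | prev ⊥ | push {4}
  [7] u=6 | in [-3,3] | out [-1,3] | prev [1,3] | push {3,5}
  [8] u=1 | in [-3,3] | out [-3,3] | ==
  [9] u=0 | in [-3,3] | out [-1,3] | ==
  [10] u=2 | in [-2,3] | out [-3,2] | prev [-2,2] | push {}
  [11] u=4 | in [-3,3] | out [-3,3] | prev [-2,3] | push {0,2}
  [12] u=3 | in [-3,3] | out [-3,3] | ==
  [13] u=5 | in [-3,3] | out [-3,3] | ==
  [14] u=0 | in [-3,3] | out [-1,3] | ==
  [15] u=2 | in [-3,3] | out [-3,2] | ==

Converged values:
  [0] [-1,3]
  [1] [-3,3]
  [2] [-3,2]
  [3] [-3,3]
  [4] [-3,3]
  [5] [-3,3]
  [6] [-1,3]

15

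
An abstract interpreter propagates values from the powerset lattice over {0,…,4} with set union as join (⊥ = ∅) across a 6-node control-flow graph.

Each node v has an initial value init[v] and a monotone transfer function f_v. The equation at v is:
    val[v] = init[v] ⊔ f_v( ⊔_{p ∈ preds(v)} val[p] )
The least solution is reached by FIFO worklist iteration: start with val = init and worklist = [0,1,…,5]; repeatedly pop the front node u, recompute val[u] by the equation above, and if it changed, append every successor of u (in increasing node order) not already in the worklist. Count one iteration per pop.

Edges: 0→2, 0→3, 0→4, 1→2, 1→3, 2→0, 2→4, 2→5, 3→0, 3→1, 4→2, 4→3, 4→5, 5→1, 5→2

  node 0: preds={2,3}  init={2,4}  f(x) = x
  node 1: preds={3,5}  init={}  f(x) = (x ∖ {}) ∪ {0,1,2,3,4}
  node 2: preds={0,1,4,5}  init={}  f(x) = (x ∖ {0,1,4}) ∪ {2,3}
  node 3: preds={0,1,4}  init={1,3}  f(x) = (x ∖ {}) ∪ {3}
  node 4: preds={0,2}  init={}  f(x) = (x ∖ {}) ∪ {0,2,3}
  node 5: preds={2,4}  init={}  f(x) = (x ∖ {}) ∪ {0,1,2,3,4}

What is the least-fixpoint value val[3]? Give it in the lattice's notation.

{0,1,2,3,4}

Worklist (11 pops):
  #1 pop 0: in={1,3} → {1,2,3,4} (was {2,4}); enqueue []
  #2 pop 1: in={1,3} → {0,1,2,3,4} (was {}); enqueue []
  #3 pop 2: in={0,1,2,3,4} → {2,3} (was {}); enqueue [0]
  #4 pop 3: in={0,1,2,3,4} → {0,1,2,3,4} (was {1,3}); enqueue [1]
  #5 pop 4: in={1,2,3,4} → {0,1,2,3,4} (was {}); enqueue [2,3]
  #6 pop 5: in={0,1,2,3,4} → {0,1,2,3,4} (was {}); enqueue []
  #7 pop 0: in={0,1,2,3,4} → {0,1,2,3,4} (was {1,2,3,4}); enqueue [4]
  #8 pop 1: in={0,1,2,3,4} → {0,1,2,3,4} (no change)
  #9 pop 2: in={0,1,2,3,4} → {2,3} (no change)
  #10 pop 3: in={0,1,2,3,4} → {0,1,2,3,4} (no change)
  #11 pop 4: in={0,1,2,3,4} → {0,1,2,3,4} (no change)

Fixpoint:
  val[0] = {0,1,2,3,4}
  val[1] = {0,1,2,3,4}
  val[2] = {2,3}
  val[3] = {0,1,2,3,4}
  val[4] = {0,1,2,3,4}
  val[5] = {0,1,2,3,4}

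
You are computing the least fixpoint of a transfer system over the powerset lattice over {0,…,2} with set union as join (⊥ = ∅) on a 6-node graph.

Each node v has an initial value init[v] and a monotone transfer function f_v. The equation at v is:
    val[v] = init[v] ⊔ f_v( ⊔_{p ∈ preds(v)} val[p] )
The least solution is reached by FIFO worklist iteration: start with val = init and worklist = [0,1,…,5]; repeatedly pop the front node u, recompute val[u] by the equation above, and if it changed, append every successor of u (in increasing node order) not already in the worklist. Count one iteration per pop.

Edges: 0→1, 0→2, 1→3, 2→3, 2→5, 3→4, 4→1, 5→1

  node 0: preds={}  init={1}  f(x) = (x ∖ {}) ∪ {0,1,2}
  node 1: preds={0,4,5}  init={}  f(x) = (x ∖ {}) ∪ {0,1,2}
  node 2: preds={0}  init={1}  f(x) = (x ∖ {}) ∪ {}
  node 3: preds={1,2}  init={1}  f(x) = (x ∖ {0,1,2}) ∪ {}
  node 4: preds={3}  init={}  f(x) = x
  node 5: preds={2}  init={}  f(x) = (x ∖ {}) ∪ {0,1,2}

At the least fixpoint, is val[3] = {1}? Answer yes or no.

yes

Worklist (7 pops):
  #1 pop 0: in={} → {0,1,2} (was {1}); enqueue []
  #2 pop 1: in={0,1,2} → {0,1,2} (was {}); enqueue []
  #3 pop 2: in={0,1,2} → {0,1,2} (was {1}); enqueue []
  #4 pop 3: in={0,1,2} → {1} (no change)
  #5 pop 4: in={1} → {1} (was {}); enqueue [1]
  #6 pop 5: in={0,1,2} → {0,1,2} (was {}); enqueue []
  #7 pop 1: in={0,1,2} → {0,1,2} (no change)

Fixpoint:
  val[0] = {0,1,2}
  val[1] = {0,1,2}
  val[2] = {0,1,2}
  val[3] = {1}
  val[4] = {1}
  val[5] = {0,1,2}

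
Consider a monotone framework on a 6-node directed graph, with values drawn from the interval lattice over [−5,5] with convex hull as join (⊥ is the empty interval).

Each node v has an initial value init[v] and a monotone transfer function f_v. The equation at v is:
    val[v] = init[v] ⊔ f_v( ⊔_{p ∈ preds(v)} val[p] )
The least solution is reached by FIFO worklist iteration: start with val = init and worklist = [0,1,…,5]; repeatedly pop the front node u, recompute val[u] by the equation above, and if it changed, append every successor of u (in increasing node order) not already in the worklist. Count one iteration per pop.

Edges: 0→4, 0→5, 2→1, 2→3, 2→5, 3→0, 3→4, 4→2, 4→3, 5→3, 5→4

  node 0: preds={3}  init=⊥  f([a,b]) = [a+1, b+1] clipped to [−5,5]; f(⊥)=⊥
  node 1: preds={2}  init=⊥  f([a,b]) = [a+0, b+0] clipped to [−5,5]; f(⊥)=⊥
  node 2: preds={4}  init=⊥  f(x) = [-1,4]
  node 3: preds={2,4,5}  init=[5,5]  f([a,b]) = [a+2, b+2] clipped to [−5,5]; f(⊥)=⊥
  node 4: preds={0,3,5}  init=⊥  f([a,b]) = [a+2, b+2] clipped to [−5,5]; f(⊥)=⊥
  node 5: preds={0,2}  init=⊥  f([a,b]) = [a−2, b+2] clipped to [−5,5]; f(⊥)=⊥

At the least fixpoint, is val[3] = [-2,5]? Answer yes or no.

Iteration log — 17 steps:
  step 1. node 0  ⊔preds=[5,5]  new=[5,5]  old=⊥  +wl: 
  step 2. node 1  ⊔preds=⊥  new=⊥  stable
  step 3. node 2  ⊔preds=⊥  new=[-1,4]  old=⊥  +wl: 1
  step 4. node 3  ⊔preds=[-1,4]  new=[1,5]  old=[5,5]  +wl: 0
  step 5. node 4  ⊔preds=[1,5]  new=[3,5]  old=⊥  +wl: 2,3
  step 6. node 5  ⊔preds=[-1,5]  new=[-3,5]  old=⊥  +wl: 4
  step 7. node 1  ⊔preds=[-1,4]  new=[-1,4]  old=⊥  +wl: 
  step 8. node 0  ⊔preds=[1,5]  new=[2,5]  old=[5,5]  +wl: 5
  step 9. node 2  ⊔preds=[3,5]  new=[-1,4]  stable
  step 10. node 3  ⊔preds=[-3,5]  new=[-1,5]  old=[1,5]  +wl: 0
  step 11. node 4  ⊔preds=[-3,5]  new=[-1,5]  old=[3,5]  +wl: 2,3
  step 12. node 5  ⊔preds=[-1,5]  new=[-3,5]  stable
  step 13. node 0  ⊔preds=[-1,5]  new=[0,5]  old=[2,5]  +wl: 4,5
  step 14. node 2  ⊔preds=[-1,5]  new=[-1,4]  stable
  step 15. node 3  ⊔preds=[-3,5]  new=[-1,5]  stable
  step 16. node 4  ⊔preds=[-3,5]  new=[-1,5]  stable
  step 17. node 5  ⊔preds=[-1,5]  new=[-3,5]  stable

Least fixpoint reached:
  node 0: [0,5]
  node 1: [-1,4]
  node 2: [-1,4]
  node 3: [-1,5]
  node 4: [-1,5]
  node 5: [-3,5]

no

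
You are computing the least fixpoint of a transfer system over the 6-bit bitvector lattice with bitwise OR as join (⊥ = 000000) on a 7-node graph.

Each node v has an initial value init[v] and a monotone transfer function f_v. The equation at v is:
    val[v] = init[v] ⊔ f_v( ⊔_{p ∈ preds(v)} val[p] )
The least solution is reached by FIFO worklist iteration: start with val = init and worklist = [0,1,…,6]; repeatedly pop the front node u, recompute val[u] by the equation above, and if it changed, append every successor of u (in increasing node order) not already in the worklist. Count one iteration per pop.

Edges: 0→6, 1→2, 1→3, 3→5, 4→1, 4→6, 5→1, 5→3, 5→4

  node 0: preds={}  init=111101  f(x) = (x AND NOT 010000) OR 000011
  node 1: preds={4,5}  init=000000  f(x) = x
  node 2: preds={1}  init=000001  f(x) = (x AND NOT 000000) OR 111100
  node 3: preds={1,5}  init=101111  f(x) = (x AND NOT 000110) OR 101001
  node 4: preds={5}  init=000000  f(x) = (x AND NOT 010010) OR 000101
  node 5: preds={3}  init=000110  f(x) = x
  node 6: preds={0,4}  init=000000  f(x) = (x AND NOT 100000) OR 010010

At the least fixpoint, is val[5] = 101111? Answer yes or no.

yes

Iteration log — 13 steps:
  step 1. node 0  ⊔preds=000000  new=111111  old=111101  +wl: 
  step 2. node 1  ⊔preds=000110  new=000110  old=000000  +wl: 
  step 3. node 2  ⊔preds=000110  new=111111  old=000001  +wl: 
  step 4. node 3  ⊔preds=000110  new=101111  stable
  step 5. node 4  ⊔preds=000110  new=000101  old=000000  +wl: 1
  step 6. node 5  ⊔preds=101111  new=101111  old=000110  +wl: 3,4
  step 7. node 6  ⊔preds=111111  new=011111  old=000000  +wl: 
  step 8. node 1  ⊔preds=101111  new=101111  old=000110  +wl: 2
  step 9. node 3  ⊔preds=101111  new=101111  stable
  step 10. node 4  ⊔preds=101111  new=101101  old=000101  +wl: 1,6
  step 11. node 2  ⊔preds=101111  new=111111  stable
  step 12. node 1  ⊔preds=101111  new=101111  stable
  step 13. node 6  ⊔preds=111111  new=011111  stable

Least fixpoint reached:
  node 0: 111111
  node 1: 101111
  node 2: 111111
  node 3: 101111
  node 4: 101101
  node 5: 101111
  node 6: 011111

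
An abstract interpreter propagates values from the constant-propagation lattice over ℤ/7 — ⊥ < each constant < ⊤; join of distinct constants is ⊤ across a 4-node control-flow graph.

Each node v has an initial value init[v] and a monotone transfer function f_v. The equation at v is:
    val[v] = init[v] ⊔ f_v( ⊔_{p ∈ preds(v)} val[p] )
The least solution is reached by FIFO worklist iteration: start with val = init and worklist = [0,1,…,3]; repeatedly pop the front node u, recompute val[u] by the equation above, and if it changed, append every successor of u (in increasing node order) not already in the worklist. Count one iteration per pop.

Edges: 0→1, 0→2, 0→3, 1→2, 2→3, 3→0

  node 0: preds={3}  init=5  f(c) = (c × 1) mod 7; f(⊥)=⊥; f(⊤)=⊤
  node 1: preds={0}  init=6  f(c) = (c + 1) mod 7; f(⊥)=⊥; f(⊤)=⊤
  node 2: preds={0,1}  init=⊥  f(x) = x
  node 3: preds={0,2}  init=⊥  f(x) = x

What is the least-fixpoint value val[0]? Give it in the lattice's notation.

Trace (8 dequeues):
  [1] u=0 | in ⊥ | out 5 | ==
  [2] u=1 | in 5 | out 6 | ==
  [3] u=2 | in ⊤ | out ⊤ | prev ⊥ | push {}
  [4] u=3 | in ⊤ | out ⊤ | prev ⊥ | push {0}
  [5] u=0 | in ⊤ | out ⊤ | prev 5 | push {1,2,3}
  [6] u=1 | in ⊤ | out ⊤ | prev 6 | push {}
  [7] u=2 | in ⊤ | out ⊤ | ==
  [8] u=3 | in ⊤ | out ⊤ | ==

Converged values:
  [0] ⊤
  [1] ⊤
  [2] ⊤
  [3] ⊤

⊤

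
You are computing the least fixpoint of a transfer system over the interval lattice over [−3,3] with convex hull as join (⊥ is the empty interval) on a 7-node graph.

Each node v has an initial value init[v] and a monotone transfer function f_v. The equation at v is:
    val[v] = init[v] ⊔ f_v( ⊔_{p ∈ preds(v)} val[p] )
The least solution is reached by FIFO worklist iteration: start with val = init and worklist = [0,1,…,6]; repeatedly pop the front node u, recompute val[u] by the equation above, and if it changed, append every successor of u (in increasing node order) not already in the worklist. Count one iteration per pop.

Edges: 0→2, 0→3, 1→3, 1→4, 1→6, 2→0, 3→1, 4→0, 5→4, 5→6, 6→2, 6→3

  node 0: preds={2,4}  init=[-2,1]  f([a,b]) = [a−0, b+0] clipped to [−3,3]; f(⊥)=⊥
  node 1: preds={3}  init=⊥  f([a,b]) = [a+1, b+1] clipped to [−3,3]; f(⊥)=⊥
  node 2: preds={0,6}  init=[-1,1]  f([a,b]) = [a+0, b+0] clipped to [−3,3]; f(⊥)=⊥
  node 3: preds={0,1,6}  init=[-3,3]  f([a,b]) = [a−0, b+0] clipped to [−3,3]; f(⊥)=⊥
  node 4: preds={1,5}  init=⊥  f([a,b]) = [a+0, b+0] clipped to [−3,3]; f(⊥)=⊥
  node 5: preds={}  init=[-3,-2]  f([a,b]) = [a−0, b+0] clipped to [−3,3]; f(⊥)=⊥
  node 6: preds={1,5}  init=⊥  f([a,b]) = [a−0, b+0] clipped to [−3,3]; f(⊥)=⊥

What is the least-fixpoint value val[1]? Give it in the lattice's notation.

Worklist (11 pops):
  #1 pop 0: in=[-1,1] → [-2,1] (no change)
  #2 pop 1: in=[-3,3] → [-2,3] (was ⊥); enqueue []
  #3 pop 2: in=[-2,1] → [-2,1] (was [-1,1]); enqueue [0]
  #4 pop 3: in=[-2,3] → [-3,3] (no change)
  #5 pop 4: in=[-3,3] → [-3,3] (was ⊥); enqueue []
  #6 pop 5: in=⊥ → [-3,-2] (no change)
  #7 pop 6: in=[-3,3] → [-3,3] (was ⊥); enqueue [2,3]
  #8 pop 0: in=[-3,3] → [-3,3] (was [-2,1]); enqueue []
  #9 pop 2: in=[-3,3] → [-3,3] (was [-2,1]); enqueue [0]
  #10 pop 3: in=[-3,3] → [-3,3] (no change)
  #11 pop 0: in=[-3,3] → [-3,3] (no change)

Fixpoint:
  val[0] = [-3,3]
  val[1] = [-2,3]
  val[2] = [-3,3]
  val[3] = [-3,3]
  val[4] = [-3,3]
  val[5] = [-3,-2]
  val[6] = [-3,3]

[-2,3]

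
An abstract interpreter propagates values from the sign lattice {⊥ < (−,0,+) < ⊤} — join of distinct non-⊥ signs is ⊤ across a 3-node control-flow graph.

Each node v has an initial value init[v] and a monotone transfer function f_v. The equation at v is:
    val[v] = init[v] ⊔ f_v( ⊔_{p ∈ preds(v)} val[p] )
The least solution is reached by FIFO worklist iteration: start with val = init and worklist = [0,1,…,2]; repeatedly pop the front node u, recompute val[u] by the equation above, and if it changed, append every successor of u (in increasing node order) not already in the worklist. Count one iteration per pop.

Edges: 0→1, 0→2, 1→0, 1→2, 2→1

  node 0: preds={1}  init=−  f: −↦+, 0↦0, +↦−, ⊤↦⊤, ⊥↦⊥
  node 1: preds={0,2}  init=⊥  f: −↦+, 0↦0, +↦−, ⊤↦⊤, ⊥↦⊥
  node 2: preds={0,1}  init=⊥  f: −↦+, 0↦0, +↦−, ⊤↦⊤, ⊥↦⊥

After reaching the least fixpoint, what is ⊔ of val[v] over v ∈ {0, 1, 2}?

⊤

Iteration log — 8 steps:
  step 1. node 0  ⊔preds=⊥  new=−  stable
  step 2. node 1  ⊔preds=−  new=+  old=⊥  +wl: 0
  step 3. node 2  ⊔preds=⊤  new=⊤  old=⊥  +wl: 1
  step 4. node 0  ⊔preds=+  new=−  stable
  step 5. node 1  ⊔preds=⊤  new=⊤  old=+  +wl: 0,2
  step 6. node 0  ⊔preds=⊤  new=⊤  old=−  +wl: 1
  step 7. node 2  ⊔preds=⊤  new=⊤  stable
  step 8. node 1  ⊔preds=⊤  new=⊤  stable

Least fixpoint reached:
  node 0: ⊤
  node 1: ⊤
  node 2: ⊤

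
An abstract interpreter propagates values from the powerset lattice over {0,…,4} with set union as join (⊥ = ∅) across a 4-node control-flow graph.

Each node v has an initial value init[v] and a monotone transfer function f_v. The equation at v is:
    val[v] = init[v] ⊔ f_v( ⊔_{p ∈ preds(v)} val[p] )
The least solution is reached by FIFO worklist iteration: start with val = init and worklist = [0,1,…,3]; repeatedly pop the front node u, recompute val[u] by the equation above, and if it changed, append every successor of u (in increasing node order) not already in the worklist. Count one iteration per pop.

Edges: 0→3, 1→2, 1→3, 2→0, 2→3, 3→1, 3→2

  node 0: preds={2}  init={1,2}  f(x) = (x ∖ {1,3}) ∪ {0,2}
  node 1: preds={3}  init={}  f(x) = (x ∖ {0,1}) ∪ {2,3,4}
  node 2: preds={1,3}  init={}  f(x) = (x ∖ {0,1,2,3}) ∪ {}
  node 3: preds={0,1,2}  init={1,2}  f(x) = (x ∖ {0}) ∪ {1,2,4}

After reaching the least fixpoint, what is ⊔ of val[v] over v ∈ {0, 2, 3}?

{0,1,2,3,4}

Worklist (8 pops):
  #1 pop 0: in={} → {0,1,2} (was {1,2}); enqueue []
  #2 pop 1: in={1,2} → {2,3,4} (was {}); enqueue []
  #3 pop 2: in={1,2,3,4} → {4} (was {}); enqueue [0]
  #4 pop 3: in={0,1,2,3,4} → {1,2,3,4} (was {1,2}); enqueue [1,2]
  #5 pop 0: in={4} → {0,1,2,4} (was {0,1,2}); enqueue [3]
  #6 pop 1: in={1,2,3,4} → {2,3,4} (no change)
  #7 pop 2: in={1,2,3,4} → {4} (no change)
  #8 pop 3: in={0,1,2,3,4} → {1,2,3,4} (no change)

Fixpoint:
  val[0] = {0,1,2,4}
  val[1] = {2,3,4}
  val[2] = {4}
  val[3] = {1,2,3,4}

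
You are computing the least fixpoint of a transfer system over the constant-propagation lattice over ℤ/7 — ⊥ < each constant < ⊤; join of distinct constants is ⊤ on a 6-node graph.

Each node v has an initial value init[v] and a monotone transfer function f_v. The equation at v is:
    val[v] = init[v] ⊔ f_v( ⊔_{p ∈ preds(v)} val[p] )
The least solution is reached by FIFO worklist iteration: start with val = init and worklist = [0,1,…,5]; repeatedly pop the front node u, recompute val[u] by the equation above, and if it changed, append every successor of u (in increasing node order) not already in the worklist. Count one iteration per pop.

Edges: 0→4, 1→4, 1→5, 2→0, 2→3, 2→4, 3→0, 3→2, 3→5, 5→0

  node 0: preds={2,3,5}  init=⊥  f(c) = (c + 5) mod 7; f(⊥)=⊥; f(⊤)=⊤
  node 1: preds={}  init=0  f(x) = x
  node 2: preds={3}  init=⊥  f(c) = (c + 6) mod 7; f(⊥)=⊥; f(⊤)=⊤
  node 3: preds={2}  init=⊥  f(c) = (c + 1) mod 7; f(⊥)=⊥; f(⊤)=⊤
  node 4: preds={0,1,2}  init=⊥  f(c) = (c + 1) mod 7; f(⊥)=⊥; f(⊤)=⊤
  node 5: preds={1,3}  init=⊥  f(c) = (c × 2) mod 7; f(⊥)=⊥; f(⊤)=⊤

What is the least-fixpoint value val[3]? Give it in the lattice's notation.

⊥

Worklist (8 pops):
  #1 pop 0: in=⊥ → ⊥ (no change)
  #2 pop 1: in=⊥ → 0 (no change)
  #3 pop 2: in=⊥ → ⊥ (no change)
  #4 pop 3: in=⊥ → ⊥ (no change)
  #5 pop 4: in=0 → 1 (was ⊥); enqueue []
  #6 pop 5: in=0 → 0 (was ⊥); enqueue [0]
  #7 pop 0: in=0 → 5 (was ⊥); enqueue [4]
  #8 pop 4: in=⊤ → ⊤ (was 1); enqueue []

Fixpoint:
  val[0] = 5
  val[1] = 0
  val[2] = ⊥
  val[3] = ⊥
  val[4] = ⊤
  val[5] = 0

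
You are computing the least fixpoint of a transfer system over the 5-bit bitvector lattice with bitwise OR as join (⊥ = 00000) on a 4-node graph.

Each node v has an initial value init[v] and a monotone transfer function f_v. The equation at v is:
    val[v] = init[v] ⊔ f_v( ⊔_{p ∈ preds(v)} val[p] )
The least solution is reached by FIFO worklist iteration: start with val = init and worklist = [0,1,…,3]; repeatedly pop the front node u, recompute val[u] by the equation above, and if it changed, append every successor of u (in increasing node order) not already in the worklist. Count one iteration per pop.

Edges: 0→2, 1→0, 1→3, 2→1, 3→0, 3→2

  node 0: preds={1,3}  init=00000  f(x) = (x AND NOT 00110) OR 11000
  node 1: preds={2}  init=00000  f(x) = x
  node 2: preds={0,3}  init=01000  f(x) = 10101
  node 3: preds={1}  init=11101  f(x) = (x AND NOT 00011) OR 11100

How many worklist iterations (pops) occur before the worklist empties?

8

Worklist (8 pops):
  #1 pop 0: in=11101 → 11001 (was 00000); enqueue []
  #2 pop 1: in=01000 → 01000 (was 00000); enqueue [0]
  #3 pop 2: in=11101 → 11101 (was 01000); enqueue [1]
  #4 pop 3: in=01000 → 11101 (no change)
  #5 pop 0: in=11101 → 11001 (no change)
  #6 pop 1: in=11101 → 11101 (was 01000); enqueue [0,3]
  #7 pop 0: in=11101 → 11001 (no change)
  #8 pop 3: in=11101 → 11101 (no change)

Fixpoint:
  val[0] = 11001
  val[1] = 11101
  val[2] = 11101
  val[3] = 11101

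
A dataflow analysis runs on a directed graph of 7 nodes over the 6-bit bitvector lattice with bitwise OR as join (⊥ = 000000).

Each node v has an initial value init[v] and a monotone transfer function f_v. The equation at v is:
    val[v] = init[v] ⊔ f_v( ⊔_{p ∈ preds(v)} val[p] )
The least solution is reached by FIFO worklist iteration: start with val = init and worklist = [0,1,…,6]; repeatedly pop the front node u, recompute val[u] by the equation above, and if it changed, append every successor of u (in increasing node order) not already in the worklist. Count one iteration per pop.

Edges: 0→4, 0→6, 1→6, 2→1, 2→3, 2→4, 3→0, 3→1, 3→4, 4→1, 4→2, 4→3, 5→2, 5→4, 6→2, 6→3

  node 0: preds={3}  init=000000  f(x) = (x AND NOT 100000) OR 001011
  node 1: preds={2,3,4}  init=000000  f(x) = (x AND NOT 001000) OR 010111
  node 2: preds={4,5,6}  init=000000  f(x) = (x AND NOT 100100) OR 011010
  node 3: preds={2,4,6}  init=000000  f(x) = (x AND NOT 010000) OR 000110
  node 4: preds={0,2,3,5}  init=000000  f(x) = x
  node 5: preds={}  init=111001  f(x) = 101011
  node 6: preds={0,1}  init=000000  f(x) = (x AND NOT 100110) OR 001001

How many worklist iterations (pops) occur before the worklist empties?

Worklist (15 pops):
  #1 pop 0: in=000000 → 001011 (was 000000); enqueue []
  #2 pop 1: in=000000 → 010111 (was 000000); enqueue []
  #3 pop 2: in=111001 → 011011 (was 000000); enqueue [1]
  #4 pop 3: in=011011 → 001111 (was 000000); enqueue [0]
  #5 pop 4: in=111111 → 111111 (was 000000); enqueue [2,3]
  #6 pop 5: in=000000 → 111011 (was 111001); enqueue [4]
  #7 pop 6: in=011111 → 011001 (was 000000); enqueue []
  #8 pop 1: in=111111 → 110111 (was 010111); enqueue [6]
  #9 pop 0: in=001111 → 001111 (was 001011); enqueue []
  #10 pop 2: in=111111 → 011011 (no change)
  #11 pop 3: in=111111 → 101111 (was 001111); enqueue [0,1]
  #12 pop 4: in=111111 → 111111 (no change)
  #13 pop 6: in=111111 → 011001 (no change)
  #14 pop 0: in=101111 → 001111 (no change)
  #15 pop 1: in=111111 → 110111 (no change)

Fixpoint:
  val[0] = 001111
  val[1] = 110111
  val[2] = 011011
  val[3] = 101111
  val[4] = 111111
  val[5] = 111011
  val[6] = 011001

15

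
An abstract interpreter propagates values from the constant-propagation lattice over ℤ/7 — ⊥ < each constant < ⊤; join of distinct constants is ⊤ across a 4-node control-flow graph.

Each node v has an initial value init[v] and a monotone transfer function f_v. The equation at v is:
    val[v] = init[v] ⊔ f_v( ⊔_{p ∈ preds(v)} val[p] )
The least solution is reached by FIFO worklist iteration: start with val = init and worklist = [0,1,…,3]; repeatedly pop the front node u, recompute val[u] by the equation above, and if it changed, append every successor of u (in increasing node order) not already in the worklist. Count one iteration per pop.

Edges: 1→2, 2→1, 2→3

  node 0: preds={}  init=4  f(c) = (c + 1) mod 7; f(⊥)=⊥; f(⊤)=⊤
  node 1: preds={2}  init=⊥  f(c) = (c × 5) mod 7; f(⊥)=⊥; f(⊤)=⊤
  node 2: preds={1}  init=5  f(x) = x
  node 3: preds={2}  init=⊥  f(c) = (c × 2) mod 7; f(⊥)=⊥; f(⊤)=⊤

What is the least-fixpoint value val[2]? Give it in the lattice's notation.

Worklist (6 pops):
  #1 pop 0: in=⊥ → 4 (no change)
  #2 pop 1: in=5 → 4 (was ⊥); enqueue []
  #3 pop 2: in=4 → ⊤ (was 5); enqueue [1]
  #4 pop 3: in=⊤ → ⊤ (was ⊥); enqueue []
  #5 pop 1: in=⊤ → ⊤ (was 4); enqueue [2]
  #6 pop 2: in=⊤ → ⊤ (no change)

Fixpoint:
  val[0] = 4
  val[1] = ⊤
  val[2] = ⊤
  val[3] = ⊤

⊤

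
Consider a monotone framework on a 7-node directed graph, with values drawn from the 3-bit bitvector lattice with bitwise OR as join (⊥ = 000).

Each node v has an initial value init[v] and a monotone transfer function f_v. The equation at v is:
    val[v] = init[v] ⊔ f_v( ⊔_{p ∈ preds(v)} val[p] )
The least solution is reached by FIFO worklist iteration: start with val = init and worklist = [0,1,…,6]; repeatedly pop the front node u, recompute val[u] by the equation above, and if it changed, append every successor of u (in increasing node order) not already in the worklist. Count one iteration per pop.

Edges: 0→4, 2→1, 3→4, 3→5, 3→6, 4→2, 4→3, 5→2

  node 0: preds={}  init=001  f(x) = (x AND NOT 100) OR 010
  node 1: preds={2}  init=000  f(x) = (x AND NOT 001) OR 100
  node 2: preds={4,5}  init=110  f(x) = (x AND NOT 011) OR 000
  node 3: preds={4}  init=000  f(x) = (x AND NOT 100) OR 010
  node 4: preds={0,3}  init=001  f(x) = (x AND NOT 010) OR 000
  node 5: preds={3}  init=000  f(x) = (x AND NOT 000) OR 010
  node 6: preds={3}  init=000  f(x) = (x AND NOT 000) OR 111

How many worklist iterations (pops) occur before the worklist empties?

8

Worklist (8 pops):
  #1 pop 0: in=000 → 011 (was 001); enqueue []
  #2 pop 1: in=110 → 110 (was 000); enqueue []
  #3 pop 2: in=001 → 110 (no change)
  #4 pop 3: in=001 → 011 (was 000); enqueue []
  #5 pop 4: in=011 → 001 (no change)
  #6 pop 5: in=011 → 011 (was 000); enqueue [2]
  #7 pop 6: in=011 → 111 (was 000); enqueue []
  #8 pop 2: in=011 → 110 (no change)

Fixpoint:
  val[0] = 011
  val[1] = 110
  val[2] = 110
  val[3] = 011
  val[4] = 001
  val[5] = 011
  val[6] = 111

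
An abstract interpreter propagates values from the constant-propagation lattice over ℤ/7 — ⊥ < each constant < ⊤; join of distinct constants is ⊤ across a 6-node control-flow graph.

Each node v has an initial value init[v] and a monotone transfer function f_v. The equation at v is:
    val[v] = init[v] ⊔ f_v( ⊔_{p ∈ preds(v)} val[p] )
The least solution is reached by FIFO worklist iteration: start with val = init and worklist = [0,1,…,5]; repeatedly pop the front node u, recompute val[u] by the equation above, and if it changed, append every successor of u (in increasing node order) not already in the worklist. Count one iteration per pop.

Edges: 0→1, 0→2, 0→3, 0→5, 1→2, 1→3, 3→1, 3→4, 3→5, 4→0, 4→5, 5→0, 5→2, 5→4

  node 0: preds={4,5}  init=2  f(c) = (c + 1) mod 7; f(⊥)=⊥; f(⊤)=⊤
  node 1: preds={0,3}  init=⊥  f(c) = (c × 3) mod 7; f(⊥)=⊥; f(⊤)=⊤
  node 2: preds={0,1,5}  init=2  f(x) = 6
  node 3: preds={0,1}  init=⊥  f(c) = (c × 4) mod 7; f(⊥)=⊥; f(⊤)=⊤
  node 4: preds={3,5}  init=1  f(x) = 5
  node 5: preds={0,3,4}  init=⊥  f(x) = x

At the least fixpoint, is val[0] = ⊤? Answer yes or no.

yes

Iteration log — 13 steps:
  step 1. node 0  ⊔preds=1  new=2  stable
  step 2. node 1  ⊔preds=2  new=6  old=⊥  +wl: 
  step 3. node 2  ⊔preds=⊤  new=⊤  old=2  +wl: 
  step 4. node 3  ⊔preds=⊤  new=⊤  old=⊥  +wl: 1
  step 5. node 4  ⊔preds=⊤  new=⊤  old=1  +wl: 0
  step 6. node 5  ⊔preds=⊤  new=⊤  old=⊥  +wl: 2,4
  step 7. node 1  ⊔preds=⊤  new=⊤  old=6  +wl: 3
  step 8. node 0  ⊔preds=⊤  new=⊤  old=2  +wl: 1,5
  step 9. node 2  ⊔preds=⊤  new=⊤  stable
  step 10. node 4  ⊔preds=⊤  new=⊤  stable
  step 11. node 3  ⊔preds=⊤  new=⊤  stable
  step 12. node 1  ⊔preds=⊤  new=⊤  stable
  step 13. node 5  ⊔preds=⊤  new=⊤  stable

Least fixpoint reached:
  node 0: ⊤
  node 1: ⊤
  node 2: ⊤
  node 3: ⊤
  node 4: ⊤
  node 5: ⊤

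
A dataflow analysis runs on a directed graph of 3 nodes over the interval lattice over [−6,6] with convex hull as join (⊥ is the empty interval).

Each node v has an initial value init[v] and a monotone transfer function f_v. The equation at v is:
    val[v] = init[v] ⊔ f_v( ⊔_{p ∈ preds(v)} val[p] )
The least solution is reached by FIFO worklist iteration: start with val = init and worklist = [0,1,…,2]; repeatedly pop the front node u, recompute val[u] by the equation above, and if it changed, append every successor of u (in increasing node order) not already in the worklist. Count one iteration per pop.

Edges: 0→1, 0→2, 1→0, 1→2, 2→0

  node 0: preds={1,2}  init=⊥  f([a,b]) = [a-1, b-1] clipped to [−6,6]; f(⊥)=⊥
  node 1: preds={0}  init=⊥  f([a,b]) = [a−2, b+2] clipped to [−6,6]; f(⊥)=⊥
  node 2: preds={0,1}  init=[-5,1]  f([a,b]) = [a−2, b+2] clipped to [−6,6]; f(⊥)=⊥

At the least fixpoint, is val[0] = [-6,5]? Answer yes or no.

Iteration log — 10 steps:
  step 1. node 0  ⊔preds=[-5,1]  new=[-6,0]  old=⊥  +wl: 
  step 2. node 1  ⊔preds=[-6,0]  new=[-6,2]  old=⊥  +wl: 0
  step 3. node 2  ⊔preds=[-6,2]  new=[-6,4]  old=[-5,1]  +wl: 
  step 4. node 0  ⊔preds=[-6,4]  new=[-6,3]  old=[-6,0]  +wl: 1,2
  step 5. node 1  ⊔preds=[-6,3]  new=[-6,5]  old=[-6,2]  +wl: 0
  step 6. node 2  ⊔preds=[-6,5]  new=[-6,6]  old=[-6,4]  +wl: 
  step 7. node 0  ⊔preds=[-6,6]  new=[-6,5]  old=[-6,3]  +wl: 1,2
  step 8. node 1  ⊔preds=[-6,5]  new=[-6,6]  old=[-6,5]  +wl: 0
  step 9. node 2  ⊔preds=[-6,6]  new=[-6,6]  stable
  step 10. node 0  ⊔preds=[-6,6]  new=[-6,5]  stable

Least fixpoint reached:
  node 0: [-6,5]
  node 1: [-6,6]
  node 2: [-6,6]

yes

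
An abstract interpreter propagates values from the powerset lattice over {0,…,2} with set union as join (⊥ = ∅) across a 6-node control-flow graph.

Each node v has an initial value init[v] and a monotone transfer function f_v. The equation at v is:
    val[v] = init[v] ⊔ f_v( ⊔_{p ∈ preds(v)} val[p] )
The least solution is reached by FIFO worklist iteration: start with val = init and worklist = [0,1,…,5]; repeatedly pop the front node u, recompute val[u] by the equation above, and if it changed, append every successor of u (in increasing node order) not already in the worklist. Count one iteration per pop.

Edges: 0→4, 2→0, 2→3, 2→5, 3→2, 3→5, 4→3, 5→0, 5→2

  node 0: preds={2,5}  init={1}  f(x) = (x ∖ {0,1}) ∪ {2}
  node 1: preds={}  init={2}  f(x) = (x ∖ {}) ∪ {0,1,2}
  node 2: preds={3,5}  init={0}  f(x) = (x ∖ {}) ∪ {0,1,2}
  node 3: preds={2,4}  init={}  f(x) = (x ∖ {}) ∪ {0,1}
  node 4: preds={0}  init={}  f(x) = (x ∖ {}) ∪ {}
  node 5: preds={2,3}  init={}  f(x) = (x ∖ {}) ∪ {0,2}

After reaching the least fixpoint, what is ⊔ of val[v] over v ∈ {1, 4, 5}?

Iteration log — 9 steps:
  step 1. node 0  ⊔preds={0}  new={1,2}  old={1}  +wl: 
  step 2. node 1  ⊔preds={}  new={0,1,2}  old={2}  +wl: 
  step 3. node 2  ⊔preds={}  new={0,1,2}  old={0}  +wl: 0
  step 4. node 3  ⊔preds={0,1,2}  new={0,1,2}  old={}  +wl: 2
  step 5. node 4  ⊔preds={1,2}  new={1,2}  old={}  +wl: 3
  step 6. node 5  ⊔preds={0,1,2}  new={0,1,2}  old={}  +wl: 
  step 7. node 0  ⊔preds={0,1,2}  new={1,2}  stable
  step 8. node 2  ⊔preds={0,1,2}  new={0,1,2}  stable
  step 9. node 3  ⊔preds={0,1,2}  new={0,1,2}  stable

Least fixpoint reached:
  node 0: {1,2}
  node 1: {0,1,2}
  node 2: {0,1,2}
  node 3: {0,1,2}
  node 4: {1,2}
  node 5: {0,1,2}

{0,1,2}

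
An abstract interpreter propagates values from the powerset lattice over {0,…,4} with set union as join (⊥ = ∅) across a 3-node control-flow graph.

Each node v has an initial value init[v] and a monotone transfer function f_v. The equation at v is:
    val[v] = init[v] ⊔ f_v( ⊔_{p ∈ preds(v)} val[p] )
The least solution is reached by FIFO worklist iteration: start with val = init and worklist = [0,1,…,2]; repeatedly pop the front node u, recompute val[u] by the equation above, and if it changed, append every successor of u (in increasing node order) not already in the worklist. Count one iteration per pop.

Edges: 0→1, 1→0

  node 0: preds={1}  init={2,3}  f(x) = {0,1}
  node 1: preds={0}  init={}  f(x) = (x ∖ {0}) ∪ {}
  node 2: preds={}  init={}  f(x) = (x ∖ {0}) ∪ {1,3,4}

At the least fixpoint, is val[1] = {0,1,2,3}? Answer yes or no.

Trace (4 dequeues):
  [1] u=0 | in {} | out {0,1,2,3} | prev {2,3} | push {}
  [2] u=1 | in {0,1,2,3} | out {1,2,3} | prev {} | push {0}
  [3] u=2 | in {} | out {1,3,4} | prev {} | push {}
  [4] u=0 | in {1,2,3} | out {0,1,2,3} | ==

Converged values:
  [0] {0,1,2,3}
  [1] {1,2,3}
  [2] {1,3,4}

no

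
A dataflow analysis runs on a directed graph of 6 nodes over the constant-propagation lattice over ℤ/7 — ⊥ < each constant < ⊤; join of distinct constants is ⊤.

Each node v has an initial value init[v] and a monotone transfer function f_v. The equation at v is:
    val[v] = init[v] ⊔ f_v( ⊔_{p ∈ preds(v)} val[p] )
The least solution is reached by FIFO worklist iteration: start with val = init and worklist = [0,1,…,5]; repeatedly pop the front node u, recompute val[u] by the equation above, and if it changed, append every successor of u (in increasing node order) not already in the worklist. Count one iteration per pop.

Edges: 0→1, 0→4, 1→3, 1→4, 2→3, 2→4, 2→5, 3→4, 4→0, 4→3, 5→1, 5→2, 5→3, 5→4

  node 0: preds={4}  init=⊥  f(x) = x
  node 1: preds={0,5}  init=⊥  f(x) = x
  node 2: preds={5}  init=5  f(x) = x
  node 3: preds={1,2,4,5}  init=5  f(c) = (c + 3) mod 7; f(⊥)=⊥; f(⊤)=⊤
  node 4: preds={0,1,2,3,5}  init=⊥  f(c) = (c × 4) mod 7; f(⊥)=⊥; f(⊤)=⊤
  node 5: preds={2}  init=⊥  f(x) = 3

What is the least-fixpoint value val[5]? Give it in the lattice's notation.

Trace (13 dequeues):
  [1] u=0 | in ⊥ | out ⊥ | ==
  [2] u=1 | in ⊥ | out ⊥ | ==
  [3] u=2 | in ⊥ | out 5 | ==
  [4] u=3 | in 5 | out ⊤ | prev 5 | push {}
  [5] u=4 | in ⊤ | out ⊤ | prev ⊥ | push {0,3}
  [6] u=5 | in 5 | out 3 | prev ⊥ | push {1,2,4}
  [7] u=0 | in ⊤ | out ⊤ | prev ⊥ | push {}
  [8] u=3 | in ⊤ | out ⊤ | ==
  [9] u=1 | in ⊤ | out ⊤ | prev ⊥ | push {3}
  [10] u=2 | in 3 | out ⊤ | prev 5 | push {5}
  [11] u=4 | in ⊤ | out ⊤ | ==
  [12] u=3 | in ⊤ | out ⊤ | ==
  [13] u=5 | in ⊤ | out 3 | ==

Converged values:
  [0] ⊤
  [1] ⊤
  [2] ⊤
  [3] ⊤
  [4] ⊤
  [5] 3

3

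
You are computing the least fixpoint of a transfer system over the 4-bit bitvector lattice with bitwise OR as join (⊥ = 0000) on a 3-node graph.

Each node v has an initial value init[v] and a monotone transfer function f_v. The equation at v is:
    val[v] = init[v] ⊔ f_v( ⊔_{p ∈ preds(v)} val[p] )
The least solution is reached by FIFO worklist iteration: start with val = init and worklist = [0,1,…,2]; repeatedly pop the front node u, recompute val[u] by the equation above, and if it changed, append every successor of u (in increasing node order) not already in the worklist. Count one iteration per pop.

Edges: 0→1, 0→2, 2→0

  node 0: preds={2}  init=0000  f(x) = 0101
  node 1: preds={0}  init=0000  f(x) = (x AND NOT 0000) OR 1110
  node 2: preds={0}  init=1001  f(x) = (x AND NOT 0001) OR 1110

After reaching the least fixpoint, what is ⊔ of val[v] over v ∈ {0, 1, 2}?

Iteration log — 4 steps:
  step 1. node 0  ⊔preds=1001  new=0101  old=0000  +wl: 
  step 2. node 1  ⊔preds=0101  new=1111  old=0000  +wl: 
  step 3. node 2  ⊔preds=0101  new=1111  old=1001  +wl: 0
  step 4. node 0  ⊔preds=1111  new=0101  stable

Least fixpoint reached:
  node 0: 0101
  node 1: 1111
  node 2: 1111

1111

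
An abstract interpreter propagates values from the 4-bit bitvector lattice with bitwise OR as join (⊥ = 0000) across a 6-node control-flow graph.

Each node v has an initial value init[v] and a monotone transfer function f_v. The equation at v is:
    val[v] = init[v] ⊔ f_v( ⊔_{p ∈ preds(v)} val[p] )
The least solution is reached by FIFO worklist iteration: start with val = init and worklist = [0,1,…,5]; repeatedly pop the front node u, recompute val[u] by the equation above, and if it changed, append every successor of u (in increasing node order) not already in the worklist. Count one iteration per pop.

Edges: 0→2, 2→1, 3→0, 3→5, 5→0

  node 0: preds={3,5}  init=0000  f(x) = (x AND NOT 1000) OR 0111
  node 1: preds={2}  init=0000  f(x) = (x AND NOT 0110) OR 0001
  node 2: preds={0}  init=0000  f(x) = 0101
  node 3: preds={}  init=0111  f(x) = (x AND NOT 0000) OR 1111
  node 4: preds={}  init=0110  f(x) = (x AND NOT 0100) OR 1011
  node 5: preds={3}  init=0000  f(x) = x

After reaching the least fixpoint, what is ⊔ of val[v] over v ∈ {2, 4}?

Trace (8 dequeues):
  [1] u=0 | in 0111 | out 0111 | prev 0000 | push {}
  [2] u=1 | in 0000 | out 0001 | prev 0000 | push {}
  [3] u=2 | in 0111 | out 0101 | prev 0000 | push {1}
  [4] u=3 | in 0000 | out 1111 | prev 0111 | push {0}
  [5] u=4 | in 0000 | out 1111 | prev 0110 | push {}
  [6] u=5 | in 1111 | out 1111 | prev 0000 | push {}
  [7] u=1 | in 0101 | out 0001 | ==
  [8] u=0 | in 1111 | out 0111 | ==

Converged values:
  [0] 0111
  [1] 0001
  [2] 0101
  [3] 1111
  [4] 1111
  [5] 1111

1111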